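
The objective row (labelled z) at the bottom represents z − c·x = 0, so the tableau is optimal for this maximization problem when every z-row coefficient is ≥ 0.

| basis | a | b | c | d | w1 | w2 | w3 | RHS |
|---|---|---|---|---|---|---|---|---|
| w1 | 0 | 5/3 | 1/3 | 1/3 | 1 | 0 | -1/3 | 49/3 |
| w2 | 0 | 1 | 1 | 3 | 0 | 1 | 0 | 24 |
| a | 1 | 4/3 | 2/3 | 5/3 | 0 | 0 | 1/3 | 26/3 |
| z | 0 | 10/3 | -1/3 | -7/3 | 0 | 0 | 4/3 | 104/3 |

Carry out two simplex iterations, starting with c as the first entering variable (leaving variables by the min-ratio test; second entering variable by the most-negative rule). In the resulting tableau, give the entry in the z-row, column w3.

9/5

Ratio test on column c — row 1: (49/3)/(1/3) = 49; row 2: 24/1 = 24; row 3: (26/3)/(2/3) = 13. Minimum is 13 at row 3 (a leaves); pivot element 2/3.
Divide row 3 by 2/3; eliminate column c from the other rows.
Second iteration: most negative z-row entry is -3/2 in column d, so d enters.
Ratio test on column d — row 1: entry -1/2 ≤ 0; row 2: 11/(1/2) = 22; row 3: 13/(5/2) = 26/5. Minimum is 26/5 at row 3 (c leaves); pivot element 5/2.
Divide row 3 by 5/2; eliminate column d from the other rows.
After both pivots, the entry at the z-row, column w3 is 9/5.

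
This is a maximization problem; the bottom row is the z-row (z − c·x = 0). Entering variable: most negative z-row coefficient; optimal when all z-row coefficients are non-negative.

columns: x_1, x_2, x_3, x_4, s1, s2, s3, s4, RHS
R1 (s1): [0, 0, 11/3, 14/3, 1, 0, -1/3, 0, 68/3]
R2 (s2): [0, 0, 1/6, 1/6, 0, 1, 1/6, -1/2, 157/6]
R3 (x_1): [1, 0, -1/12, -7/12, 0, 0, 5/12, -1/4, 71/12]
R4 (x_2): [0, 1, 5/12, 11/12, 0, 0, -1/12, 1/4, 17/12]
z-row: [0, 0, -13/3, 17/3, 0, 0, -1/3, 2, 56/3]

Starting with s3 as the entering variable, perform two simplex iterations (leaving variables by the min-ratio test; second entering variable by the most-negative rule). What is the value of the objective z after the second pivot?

52

Ratio test on column s3 — row 1: entry -1/3 ≤ 0; row 2: (157/6)/(1/6) = 157; row 3: (71/12)/(5/12) = 71/5; row 4: entry -1/12 ≤ 0. Minimum is 71/5 at row 3 (x_1 leaves); pivot element 5/12.
Pivot on row 3; the z-row RHS becomes 56/3 − (-1/3)·(71/5) = 117/5.
Next entering variable (most negative z-row entry -22/5): x_3.
Ratio test on column x_3 — row 1: (137/5)/(18/5) = 137/18; row 2: (119/5)/(1/5) = 119; row 3: entry -1/5 ≤ 0; row 4: (13/5)/(2/5) = 13/2. Minimum is 13/2 at row 4 (x_2 leaves); pivot element 2/5.
After the second pivot the z-row RHS is 117/5 − (-22/5)·(13/2) = 52.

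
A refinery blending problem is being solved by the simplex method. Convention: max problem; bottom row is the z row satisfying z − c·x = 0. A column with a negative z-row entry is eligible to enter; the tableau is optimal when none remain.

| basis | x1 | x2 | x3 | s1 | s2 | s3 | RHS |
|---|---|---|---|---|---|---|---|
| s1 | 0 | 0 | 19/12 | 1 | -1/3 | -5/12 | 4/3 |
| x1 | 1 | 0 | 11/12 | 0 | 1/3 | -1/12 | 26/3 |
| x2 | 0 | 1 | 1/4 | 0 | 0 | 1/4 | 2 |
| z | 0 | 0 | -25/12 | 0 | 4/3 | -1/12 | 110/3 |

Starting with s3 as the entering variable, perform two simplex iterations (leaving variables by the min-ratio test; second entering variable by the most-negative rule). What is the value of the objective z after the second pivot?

Ratio test on column s3 — row 1: entry -5/12 ≤ 0; row 2: entry -1/12 ≤ 0; row 3: 2/(1/4) = 8. Minimum is 8 at row 3 (x2 leaves); pivot element 1/4.
Pivot on row 3; the z-row RHS becomes 110/3 − (-1/12)·8 = 112/3.
Next entering variable (most negative z-row entry -2): x3.
Ratio test on column x3 — row 1: (14/3)/2 = 7/3; row 2: (28/3)/1 = 28/3; row 3: 8/1 = 8. Minimum is 7/3 at row 1 (s1 leaves); pivot element 2.
After the second pivot the z-row RHS is 112/3 − (-2)·(7/3) = 42.

42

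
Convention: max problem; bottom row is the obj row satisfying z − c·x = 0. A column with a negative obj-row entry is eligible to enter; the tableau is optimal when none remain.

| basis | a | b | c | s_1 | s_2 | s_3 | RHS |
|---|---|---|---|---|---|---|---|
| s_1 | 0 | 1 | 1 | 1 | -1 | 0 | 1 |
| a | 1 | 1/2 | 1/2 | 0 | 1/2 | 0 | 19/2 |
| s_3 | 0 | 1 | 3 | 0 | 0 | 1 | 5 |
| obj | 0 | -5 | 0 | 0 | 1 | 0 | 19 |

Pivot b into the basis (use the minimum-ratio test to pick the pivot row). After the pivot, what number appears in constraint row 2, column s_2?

1

Ratio test on column b — row 1: 1/1 = 1; row 2: (19/2)/(1/2) = 19; row 3: 5/1 = 5. Minimum is 1 at row 1 (s_1 leaves); pivot element 1.
Divide row 1 by 1; eliminate column b from the other rows.
Row 2 update in column s_2: 1/2 − (1/2)·(-1) = 1.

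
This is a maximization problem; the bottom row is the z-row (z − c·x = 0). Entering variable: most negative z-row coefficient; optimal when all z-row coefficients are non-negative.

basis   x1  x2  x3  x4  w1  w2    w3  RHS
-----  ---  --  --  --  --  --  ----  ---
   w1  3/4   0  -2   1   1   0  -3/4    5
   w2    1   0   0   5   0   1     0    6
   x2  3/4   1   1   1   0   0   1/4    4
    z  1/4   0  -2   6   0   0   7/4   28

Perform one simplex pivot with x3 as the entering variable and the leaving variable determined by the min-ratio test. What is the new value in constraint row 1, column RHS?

Ratio test on column x3 — row 1: entry -2 ≤ 0; row 2: entry 0 ≤ 0; row 3: 4/1 = 4. Minimum is 4 at row 3 (x2 leaves); pivot element 1.
Divide row 3 by 1; eliminate column x3 from the other rows.
Row 1 update in column RHS: 5 − (-2)·4 = 13.

13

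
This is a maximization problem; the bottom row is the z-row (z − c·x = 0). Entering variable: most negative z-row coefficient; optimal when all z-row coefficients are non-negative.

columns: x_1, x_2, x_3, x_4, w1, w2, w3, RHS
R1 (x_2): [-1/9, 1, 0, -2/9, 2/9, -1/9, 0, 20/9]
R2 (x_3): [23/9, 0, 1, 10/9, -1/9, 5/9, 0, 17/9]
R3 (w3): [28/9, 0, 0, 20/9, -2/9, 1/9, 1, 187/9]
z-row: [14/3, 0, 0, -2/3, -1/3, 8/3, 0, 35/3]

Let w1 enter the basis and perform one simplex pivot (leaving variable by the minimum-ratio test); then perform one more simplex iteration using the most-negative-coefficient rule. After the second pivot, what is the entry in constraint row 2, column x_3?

Ratio test on column w1 — row 1: (20/9)/(2/9) = 10; row 2: entry -1/9 ≤ 0; row 3: entry -2/9 ≤ 0. Minimum is 10 at row 1 (x_2 leaves); pivot element 2/9.
Divide row 1 by 2/9; eliminate column w1 from the other rows.
Second iteration: most negative z-row entry is -1 in column x_4, so x_4 enters.
Ratio test on column x_4 — row 1: entry -1 ≤ 0; row 2: 3/1 = 3; row 3: 23/2 = 23/2. Minimum is 3 at row 2 (x_3 leaves); pivot element 1.
Divide row 2 by 1; eliminate column x_4 from the other rows.
After both pivots, the entry at constraint row 2, column x_3 is 1.

1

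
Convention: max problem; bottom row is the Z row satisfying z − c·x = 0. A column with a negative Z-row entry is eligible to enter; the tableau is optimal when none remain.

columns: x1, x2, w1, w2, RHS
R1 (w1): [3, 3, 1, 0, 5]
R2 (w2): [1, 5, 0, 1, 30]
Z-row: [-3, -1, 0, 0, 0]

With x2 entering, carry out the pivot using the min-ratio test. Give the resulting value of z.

Ratio test on column x2 — row 1: 5/3 = 5/3; row 2: 30/5 = 6. Minimum is 5/3 at row 1 (w1 leaves); pivot element 3.
Pivot on row 1; the Z-row RHS becomes 0 − (-1)·(5/3) = 5/3.

5/3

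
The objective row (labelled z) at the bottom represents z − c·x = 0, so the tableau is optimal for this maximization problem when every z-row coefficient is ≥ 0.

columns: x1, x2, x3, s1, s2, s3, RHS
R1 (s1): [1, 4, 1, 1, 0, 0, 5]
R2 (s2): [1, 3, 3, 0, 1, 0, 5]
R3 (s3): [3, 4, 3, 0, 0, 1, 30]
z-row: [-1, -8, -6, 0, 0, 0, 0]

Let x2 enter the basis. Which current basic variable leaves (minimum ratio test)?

Column x2 entries and ratios — s1: 5/4 = 5/4; s2: 5/3 = 5/3; s3: 30/4 = 15/2.
Smallest ratio is 5/4 in the row of s1, so s1 leaves.

s1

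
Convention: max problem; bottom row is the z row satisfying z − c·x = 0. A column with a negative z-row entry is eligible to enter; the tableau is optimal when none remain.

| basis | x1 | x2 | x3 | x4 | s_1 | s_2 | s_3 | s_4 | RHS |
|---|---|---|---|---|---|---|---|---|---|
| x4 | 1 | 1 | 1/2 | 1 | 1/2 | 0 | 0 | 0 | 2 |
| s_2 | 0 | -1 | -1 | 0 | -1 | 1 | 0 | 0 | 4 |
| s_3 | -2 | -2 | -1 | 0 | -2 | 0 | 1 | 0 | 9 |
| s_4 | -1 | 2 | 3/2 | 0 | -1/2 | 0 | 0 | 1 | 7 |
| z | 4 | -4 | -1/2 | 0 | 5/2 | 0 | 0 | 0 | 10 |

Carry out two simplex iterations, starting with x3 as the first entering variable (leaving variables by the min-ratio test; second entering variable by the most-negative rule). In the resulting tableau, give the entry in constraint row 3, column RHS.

Ratio test on column x3 — row 1: 2/(1/2) = 4; row 2: entry -1 ≤ 0; row 3: entry -1 ≤ 0; row 4: 7/(3/2) = 14/3. Minimum is 4 at row 1 (x4 leaves); pivot element 1/2.
Divide row 1 by 1/2; eliminate column x3 from the other rows.
Second iteration: most negative z-row entry is -3 in column x2, so x2 enters.
Ratio test on column x2 — row 1: 4/2 = 2; row 2: 8/1 = 8; row 3: entry 0 ≤ 0; row 4: entry -1 ≤ 0. Minimum is 2 at row 1 (x3 leaves); pivot element 2.
Divide row 1 by 2; eliminate column x2 from the other rows.
After both pivots, the entry at constraint row 3, column RHS is 13.

13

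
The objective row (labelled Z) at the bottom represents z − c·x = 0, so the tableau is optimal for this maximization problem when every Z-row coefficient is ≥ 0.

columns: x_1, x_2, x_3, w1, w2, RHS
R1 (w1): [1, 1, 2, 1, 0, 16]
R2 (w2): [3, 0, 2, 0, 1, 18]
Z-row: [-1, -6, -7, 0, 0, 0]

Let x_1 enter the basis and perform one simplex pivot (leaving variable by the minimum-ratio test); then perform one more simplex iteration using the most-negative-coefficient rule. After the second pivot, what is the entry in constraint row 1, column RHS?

15/2

Ratio test on column x_1 — row 1: 16/1 = 16; row 2: 18/3 = 6. Minimum is 6 at row 2 (w2 leaves); pivot element 3.
Divide row 2 by 3; eliminate column x_1 from the other rows.
Second iteration: most negative Z-row entry is -19/3 in column x_3, so x_3 enters.
Ratio test on column x_3 — row 1: 10/(4/3) = 15/2; row 2: 6/(2/3) = 9. Minimum is 15/2 at row 1 (w1 leaves); pivot element 4/3.
Divide row 1 by 4/3; eliminate column x_3 from the other rows.
After both pivots, the entry at constraint row 1, column RHS is 15/2.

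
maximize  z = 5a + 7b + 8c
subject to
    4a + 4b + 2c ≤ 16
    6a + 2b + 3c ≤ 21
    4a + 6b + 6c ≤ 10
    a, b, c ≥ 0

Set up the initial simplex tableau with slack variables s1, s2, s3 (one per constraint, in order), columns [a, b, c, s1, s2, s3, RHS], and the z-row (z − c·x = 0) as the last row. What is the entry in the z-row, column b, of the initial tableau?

The z-row carries the negated objective coefficients: the b entry is -7.

-7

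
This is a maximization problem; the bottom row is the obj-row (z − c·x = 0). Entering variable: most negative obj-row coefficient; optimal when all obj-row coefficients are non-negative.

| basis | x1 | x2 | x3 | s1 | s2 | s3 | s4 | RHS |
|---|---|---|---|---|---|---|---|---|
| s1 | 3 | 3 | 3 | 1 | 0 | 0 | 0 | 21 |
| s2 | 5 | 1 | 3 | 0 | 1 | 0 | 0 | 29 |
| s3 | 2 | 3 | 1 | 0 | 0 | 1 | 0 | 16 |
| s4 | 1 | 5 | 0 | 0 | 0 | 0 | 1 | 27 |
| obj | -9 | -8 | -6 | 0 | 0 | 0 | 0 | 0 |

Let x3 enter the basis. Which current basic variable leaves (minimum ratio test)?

Column x3 entries and ratios — s1: 21/3 = 7; s2: 29/3 = 29/3; s3: 16/1 = 16; s4: 0 ≤ 0, skip.
Smallest ratio is 7 in the row of s1, so s1 leaves.

s1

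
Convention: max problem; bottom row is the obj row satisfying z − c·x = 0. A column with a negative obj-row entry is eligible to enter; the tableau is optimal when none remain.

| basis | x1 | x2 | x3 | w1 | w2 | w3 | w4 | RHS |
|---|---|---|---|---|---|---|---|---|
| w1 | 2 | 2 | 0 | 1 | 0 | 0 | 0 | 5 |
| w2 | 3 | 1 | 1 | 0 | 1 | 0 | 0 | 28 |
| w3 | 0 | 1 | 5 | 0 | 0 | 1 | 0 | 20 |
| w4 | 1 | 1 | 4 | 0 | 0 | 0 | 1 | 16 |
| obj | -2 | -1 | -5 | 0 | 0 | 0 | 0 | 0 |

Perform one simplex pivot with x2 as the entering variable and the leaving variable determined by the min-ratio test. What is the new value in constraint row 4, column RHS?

Ratio test on column x2 — row 1: 5/2 = 5/2; row 2: 28/1 = 28; row 3: 20/1 = 20; row 4: 16/1 = 16. Minimum is 5/2 at row 1 (w1 leaves); pivot element 2.
Divide row 1 by 2; eliminate column x2 from the other rows.
Row 4 update in column RHS: 16 − 1·(5/2) = 27/2.

27/2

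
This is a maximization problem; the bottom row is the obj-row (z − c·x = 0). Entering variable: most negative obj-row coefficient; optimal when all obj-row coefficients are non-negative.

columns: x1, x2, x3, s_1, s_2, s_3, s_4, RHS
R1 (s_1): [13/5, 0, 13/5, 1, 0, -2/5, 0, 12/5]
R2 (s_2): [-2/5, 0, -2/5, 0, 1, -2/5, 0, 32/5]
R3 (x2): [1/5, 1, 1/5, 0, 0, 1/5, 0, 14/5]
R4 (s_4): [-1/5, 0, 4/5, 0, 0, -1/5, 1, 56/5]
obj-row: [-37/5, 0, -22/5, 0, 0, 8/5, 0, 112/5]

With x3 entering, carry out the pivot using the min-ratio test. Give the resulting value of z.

344/13

Ratio test on column x3 — row 1: (12/5)/(13/5) = 12/13; row 2: entry -2/5 ≤ 0; row 3: (14/5)/(1/5) = 14; row 4: (56/5)/(4/5) = 14. Minimum is 12/13 at row 1 (s_1 leaves); pivot element 13/5.
Pivot on row 1; the obj-row RHS becomes 112/5 − (-22/5)·(12/13) = 344/13.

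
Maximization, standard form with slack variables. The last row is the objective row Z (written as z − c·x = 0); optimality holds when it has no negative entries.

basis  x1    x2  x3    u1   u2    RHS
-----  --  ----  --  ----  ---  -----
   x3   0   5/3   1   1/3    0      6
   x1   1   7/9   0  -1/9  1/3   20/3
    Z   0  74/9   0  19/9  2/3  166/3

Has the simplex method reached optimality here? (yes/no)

yes

Every Z-row coefficient is ≥ 0, so the tableau is optimal.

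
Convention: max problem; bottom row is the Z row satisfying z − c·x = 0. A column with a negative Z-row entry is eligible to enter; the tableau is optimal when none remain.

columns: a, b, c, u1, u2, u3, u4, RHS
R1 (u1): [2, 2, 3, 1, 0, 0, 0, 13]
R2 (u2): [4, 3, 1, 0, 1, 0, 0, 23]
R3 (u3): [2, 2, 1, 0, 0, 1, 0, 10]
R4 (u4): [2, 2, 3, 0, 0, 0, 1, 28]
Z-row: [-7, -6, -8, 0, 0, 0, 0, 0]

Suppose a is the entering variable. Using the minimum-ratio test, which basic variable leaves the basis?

Column a entries and ratios — u1: 13/2 = 13/2; u2: 23/4 = 23/4; u3: 10/2 = 5; u4: 28/2 = 14.
Smallest ratio is 5 in the row of u3, so u3 leaves.

u3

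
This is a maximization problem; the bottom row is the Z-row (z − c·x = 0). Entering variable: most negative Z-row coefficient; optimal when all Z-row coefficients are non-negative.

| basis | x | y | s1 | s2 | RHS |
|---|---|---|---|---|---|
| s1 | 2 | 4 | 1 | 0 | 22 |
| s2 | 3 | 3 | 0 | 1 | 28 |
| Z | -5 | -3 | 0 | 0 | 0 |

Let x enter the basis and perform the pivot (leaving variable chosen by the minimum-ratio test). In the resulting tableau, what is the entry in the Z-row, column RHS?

Ratio test on column x — row 1: 22/2 = 11; row 2: 28/3 = 28/3. Minimum is 28/3 at row 2 (s2 leaves); pivot element 3.
Divide row 2 by 3; eliminate column x from the other rows.
Z-row update in column RHS: 0 − (-5)·(28/3) = 140/3.

140/3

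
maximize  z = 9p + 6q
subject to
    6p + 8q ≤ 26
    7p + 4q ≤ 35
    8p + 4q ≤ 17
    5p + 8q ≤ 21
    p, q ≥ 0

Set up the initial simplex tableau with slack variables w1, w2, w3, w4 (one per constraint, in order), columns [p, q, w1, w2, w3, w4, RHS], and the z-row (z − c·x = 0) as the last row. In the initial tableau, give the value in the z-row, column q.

-6

The z-row carries the negated objective coefficients: the q entry is -6.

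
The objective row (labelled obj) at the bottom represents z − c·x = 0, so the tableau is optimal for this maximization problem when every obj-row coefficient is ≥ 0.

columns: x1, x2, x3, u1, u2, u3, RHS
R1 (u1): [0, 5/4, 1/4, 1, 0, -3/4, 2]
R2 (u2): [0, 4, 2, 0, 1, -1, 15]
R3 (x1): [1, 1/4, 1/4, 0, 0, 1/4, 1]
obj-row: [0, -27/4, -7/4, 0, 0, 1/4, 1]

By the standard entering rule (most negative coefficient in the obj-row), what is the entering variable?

Negative obj-row entries: x2: -27/4, x3: -7/4.
The most negative is -27/4 in column x2, so x2 enters.

x2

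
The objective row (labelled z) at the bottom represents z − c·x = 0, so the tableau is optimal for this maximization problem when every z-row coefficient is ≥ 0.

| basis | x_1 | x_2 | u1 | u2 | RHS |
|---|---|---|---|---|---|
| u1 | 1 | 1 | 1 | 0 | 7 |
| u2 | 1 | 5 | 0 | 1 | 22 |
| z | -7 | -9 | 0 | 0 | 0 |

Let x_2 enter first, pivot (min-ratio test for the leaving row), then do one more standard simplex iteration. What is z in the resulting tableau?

113/2

Ratio test on column x_2 — row 1: 7/1 = 7; row 2: 22/5 = 22/5. Minimum is 22/5 at row 2 (u2 leaves); pivot element 5.
Pivot on row 2; the z-row RHS becomes 0 − (-9)·(22/5) = 198/5.
Next entering variable (most negative z-row entry -26/5): x_1.
Ratio test on column x_1 — row 1: (13/5)/(4/5) = 13/4; row 2: (22/5)/(1/5) = 22. Minimum is 13/4 at row 1 (u1 leaves); pivot element 4/5.
After the second pivot the z-row RHS is 198/5 − (-26/5)·(13/4) = 113/2.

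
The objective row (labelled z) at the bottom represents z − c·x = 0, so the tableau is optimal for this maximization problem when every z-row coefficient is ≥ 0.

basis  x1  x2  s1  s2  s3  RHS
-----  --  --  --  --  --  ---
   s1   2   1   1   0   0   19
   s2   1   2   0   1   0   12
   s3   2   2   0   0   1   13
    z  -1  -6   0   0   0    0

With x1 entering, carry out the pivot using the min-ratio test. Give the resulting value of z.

Ratio test on column x1 — row 1: 19/2 = 19/2; row 2: 12/1 = 12; row 3: 13/2 = 13/2. Minimum is 13/2 at row 3 (s3 leaves); pivot element 2.
Pivot on row 3; the z-row RHS becomes 0 − (-1)·(13/2) = 13/2.

13/2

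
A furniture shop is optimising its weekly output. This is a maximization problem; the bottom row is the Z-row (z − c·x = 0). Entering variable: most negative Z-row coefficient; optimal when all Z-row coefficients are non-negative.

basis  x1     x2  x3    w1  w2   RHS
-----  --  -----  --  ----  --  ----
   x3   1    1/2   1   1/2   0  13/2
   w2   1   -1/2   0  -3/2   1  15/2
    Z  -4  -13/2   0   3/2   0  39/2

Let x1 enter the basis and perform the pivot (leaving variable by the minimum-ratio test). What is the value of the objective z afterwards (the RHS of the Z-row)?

91/2

Ratio test on column x1 — row 1: (13/2)/1 = 13/2; row 2: (15/2)/1 = 15/2. Minimum is 13/2 at row 1 (x3 leaves); pivot element 1.
Pivot on row 1; the Z-row RHS becomes 39/2 − (-4)·(13/2) = 91/2.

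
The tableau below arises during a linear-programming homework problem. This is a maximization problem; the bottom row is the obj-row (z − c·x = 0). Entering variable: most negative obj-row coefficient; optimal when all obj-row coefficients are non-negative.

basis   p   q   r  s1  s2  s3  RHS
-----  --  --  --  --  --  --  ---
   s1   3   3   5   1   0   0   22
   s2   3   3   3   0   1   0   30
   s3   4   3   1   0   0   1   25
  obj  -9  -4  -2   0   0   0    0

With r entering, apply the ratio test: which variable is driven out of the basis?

Column r entries and ratios — s1: 22/5 = 22/5; s2: 30/3 = 10; s3: 25/1 = 25.
Smallest ratio is 22/5 in the row of s1, so s1 leaves.

s1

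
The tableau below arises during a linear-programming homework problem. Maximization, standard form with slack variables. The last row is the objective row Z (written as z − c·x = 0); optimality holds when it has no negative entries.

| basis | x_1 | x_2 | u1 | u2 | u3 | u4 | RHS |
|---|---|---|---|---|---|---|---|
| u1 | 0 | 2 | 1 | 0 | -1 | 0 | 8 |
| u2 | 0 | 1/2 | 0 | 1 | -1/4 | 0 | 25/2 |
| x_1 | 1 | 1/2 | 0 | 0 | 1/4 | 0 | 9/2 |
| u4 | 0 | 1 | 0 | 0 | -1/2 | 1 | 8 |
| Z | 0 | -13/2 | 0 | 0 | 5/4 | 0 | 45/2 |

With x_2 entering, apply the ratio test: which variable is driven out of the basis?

u1

Column x_2 entries and ratios — u1: 8/2 = 4; u2: (25/2)/(1/2) = 25; x_1: (9/2)/(1/2) = 9; u4: 8/1 = 8.
Smallest ratio is 4 in the row of u1, so u1 leaves.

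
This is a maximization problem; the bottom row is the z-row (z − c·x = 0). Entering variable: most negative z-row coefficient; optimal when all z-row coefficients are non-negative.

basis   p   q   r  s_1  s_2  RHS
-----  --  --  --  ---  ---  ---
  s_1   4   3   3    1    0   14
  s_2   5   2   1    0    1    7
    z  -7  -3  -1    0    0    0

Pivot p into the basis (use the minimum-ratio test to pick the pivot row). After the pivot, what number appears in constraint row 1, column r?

11/5

Ratio test on column p — row 1: 14/4 = 7/2; row 2: 7/5 = 7/5. Minimum is 7/5 at row 2 (s_2 leaves); pivot element 5.
Divide row 2 by 5; eliminate column p from the other rows.
Row 1 update in column r: 3 − 4·(1/5) = 11/5.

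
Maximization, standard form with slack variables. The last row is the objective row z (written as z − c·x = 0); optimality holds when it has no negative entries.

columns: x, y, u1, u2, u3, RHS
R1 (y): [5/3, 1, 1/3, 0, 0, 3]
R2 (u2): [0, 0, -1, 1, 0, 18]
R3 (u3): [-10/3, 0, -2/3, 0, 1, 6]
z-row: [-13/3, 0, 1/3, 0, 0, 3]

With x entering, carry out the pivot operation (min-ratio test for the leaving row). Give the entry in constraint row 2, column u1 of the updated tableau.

Ratio test on column x — row 1: 3/(5/3) = 9/5; row 2: entry 0 ≤ 0; row 3: entry -10/3 ≤ 0. Minimum is 9/5 at row 1 (y leaves); pivot element 5/3.
Divide row 1 by 5/3; eliminate column x from the other rows.
Row 2 update in column u1: -1 − 0·(1/5) = -1.

-1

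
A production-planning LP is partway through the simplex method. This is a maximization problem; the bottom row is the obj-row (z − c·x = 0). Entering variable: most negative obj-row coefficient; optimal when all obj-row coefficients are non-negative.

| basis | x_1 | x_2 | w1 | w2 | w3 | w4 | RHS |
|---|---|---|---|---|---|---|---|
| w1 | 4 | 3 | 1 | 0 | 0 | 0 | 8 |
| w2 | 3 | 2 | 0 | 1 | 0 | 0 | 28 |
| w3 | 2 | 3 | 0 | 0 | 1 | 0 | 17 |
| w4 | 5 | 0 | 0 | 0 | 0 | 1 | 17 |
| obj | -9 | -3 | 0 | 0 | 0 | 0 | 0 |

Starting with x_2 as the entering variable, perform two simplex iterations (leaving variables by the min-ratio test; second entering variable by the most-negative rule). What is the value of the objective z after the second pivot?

Ratio test on column x_2 — row 1: 8/3 = 8/3; row 2: 28/2 = 14; row 3: 17/3 = 17/3; row 4: entry 0 ≤ 0. Minimum is 8/3 at row 1 (w1 leaves); pivot element 3.
Pivot on row 1; the obj-row RHS becomes 0 − (-3)·(8/3) = 8.
Next entering variable (most negative obj-row entry -5): x_1.
Ratio test on column x_1 — row 1: (8/3)/(4/3) = 2; row 2: (68/3)/(1/3) = 68; row 3: entry -2 ≤ 0; row 4: 17/5 = 17/5. Minimum is 2 at row 1 (x_2 leaves); pivot element 4/3.
After the second pivot the obj-row RHS is 8 − (-5)·2 = 18.

18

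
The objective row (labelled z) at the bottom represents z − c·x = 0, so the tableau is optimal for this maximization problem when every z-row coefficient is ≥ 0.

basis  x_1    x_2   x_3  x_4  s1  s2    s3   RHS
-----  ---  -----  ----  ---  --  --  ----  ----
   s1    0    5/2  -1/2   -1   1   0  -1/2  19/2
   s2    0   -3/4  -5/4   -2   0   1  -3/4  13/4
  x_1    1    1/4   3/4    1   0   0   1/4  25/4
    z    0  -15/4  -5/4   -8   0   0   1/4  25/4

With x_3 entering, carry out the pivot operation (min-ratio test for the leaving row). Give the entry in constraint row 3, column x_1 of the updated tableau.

4/3

Ratio test on column x_3 — row 1: entry -1/2 ≤ 0; row 2: entry -5/4 ≤ 0; row 3: (25/4)/(3/4) = 25/3. Minimum is 25/3 at row 3 (x_1 leaves); pivot element 3/4.
Divide row 3 by 3/4; eliminate column x_3 from the other rows.
In the new row 3, the x_1 entry is the old entry divided by the pivot: 1/(3/4) = 4/3.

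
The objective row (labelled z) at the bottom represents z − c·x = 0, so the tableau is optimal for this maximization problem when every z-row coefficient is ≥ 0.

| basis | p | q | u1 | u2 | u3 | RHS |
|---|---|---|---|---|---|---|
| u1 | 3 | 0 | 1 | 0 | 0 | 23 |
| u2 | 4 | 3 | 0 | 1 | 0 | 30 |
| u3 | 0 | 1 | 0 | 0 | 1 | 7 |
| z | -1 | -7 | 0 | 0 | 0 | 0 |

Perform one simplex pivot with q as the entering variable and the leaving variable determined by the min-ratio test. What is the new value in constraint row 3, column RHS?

7

Ratio test on column q — row 1: entry 0 ≤ 0; row 2: 30/3 = 10; row 3: 7/1 = 7. Minimum is 7 at row 3 (u3 leaves); pivot element 1.
Divide row 3 by 1; eliminate column q from the other rows.
In the new row 3, the RHS entry is the old entry divided by the pivot: 7/1 = 7.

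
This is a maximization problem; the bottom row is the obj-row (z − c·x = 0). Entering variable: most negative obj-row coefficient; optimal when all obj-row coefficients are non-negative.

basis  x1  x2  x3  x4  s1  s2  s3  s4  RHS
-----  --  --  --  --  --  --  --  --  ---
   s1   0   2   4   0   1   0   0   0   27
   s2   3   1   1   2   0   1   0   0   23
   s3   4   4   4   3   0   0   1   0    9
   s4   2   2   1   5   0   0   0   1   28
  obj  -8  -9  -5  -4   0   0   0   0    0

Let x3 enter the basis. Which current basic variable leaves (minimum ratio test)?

Column x3 entries and ratios — s1: 27/4 = 27/4; s2: 23/1 = 23; s3: 9/4 = 9/4; s4: 28/1 = 28.
Smallest ratio is 9/4 in the row of s3, so s3 leaves.

s3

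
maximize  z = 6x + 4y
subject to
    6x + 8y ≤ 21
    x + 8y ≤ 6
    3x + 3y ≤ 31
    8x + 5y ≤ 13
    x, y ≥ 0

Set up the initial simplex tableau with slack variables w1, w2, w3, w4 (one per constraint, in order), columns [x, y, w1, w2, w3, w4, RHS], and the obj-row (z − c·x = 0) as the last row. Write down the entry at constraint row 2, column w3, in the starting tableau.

0

Slack w3 belongs to constraint 3; its column is the unit vector e_3, so the entry in row 2 is 0.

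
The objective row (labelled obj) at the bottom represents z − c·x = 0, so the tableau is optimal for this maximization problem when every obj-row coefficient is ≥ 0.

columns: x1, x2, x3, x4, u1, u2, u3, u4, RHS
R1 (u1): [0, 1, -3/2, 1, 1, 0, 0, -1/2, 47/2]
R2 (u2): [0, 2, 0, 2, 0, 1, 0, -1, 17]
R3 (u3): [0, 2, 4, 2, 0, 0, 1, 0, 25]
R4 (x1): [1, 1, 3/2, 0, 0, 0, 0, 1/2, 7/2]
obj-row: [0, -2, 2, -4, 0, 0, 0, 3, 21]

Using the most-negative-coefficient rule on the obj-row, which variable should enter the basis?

x4

Negative obj-row entries: x2: -2, x4: -4.
The most negative is -4 in column x4, so x4 enters.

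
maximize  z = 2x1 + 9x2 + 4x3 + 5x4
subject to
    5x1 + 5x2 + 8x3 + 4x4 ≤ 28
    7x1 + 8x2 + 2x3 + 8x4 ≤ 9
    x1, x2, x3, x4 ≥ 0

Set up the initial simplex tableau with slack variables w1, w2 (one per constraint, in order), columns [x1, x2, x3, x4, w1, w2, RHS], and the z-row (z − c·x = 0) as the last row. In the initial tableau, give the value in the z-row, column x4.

-5

The z-row carries the negated objective coefficients: the x4 entry is -5.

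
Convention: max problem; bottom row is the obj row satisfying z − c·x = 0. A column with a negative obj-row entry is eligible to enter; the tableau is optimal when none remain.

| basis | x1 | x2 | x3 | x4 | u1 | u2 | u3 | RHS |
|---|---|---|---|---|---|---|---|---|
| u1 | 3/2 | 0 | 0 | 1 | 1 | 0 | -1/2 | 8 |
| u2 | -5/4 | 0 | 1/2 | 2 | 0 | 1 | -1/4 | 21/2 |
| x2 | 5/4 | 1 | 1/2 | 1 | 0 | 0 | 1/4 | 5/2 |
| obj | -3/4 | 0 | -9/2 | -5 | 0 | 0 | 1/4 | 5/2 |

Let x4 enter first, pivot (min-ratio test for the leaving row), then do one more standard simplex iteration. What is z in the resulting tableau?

Ratio test on column x4 — row 1: 8/1 = 8; row 2: (21/2)/2 = 21/4; row 3: (5/2)/1 = 5/2. Minimum is 5/2 at row 3 (x2 leaves); pivot element 1.
Pivot on row 3; the obj-row RHS becomes 5/2 − (-5)·(5/2) = 15.
Next entering variable (most negative obj-row entry -2): x3.
Ratio test on column x3 — row 1: entry -1/2 ≤ 0; row 2: entry -1/2 ≤ 0; row 3: (5/2)/(1/2) = 5. Minimum is 5 at row 3 (x4 leaves); pivot element 1/2.
After the second pivot the obj-row RHS is 15 − (-2)·5 = 25.

25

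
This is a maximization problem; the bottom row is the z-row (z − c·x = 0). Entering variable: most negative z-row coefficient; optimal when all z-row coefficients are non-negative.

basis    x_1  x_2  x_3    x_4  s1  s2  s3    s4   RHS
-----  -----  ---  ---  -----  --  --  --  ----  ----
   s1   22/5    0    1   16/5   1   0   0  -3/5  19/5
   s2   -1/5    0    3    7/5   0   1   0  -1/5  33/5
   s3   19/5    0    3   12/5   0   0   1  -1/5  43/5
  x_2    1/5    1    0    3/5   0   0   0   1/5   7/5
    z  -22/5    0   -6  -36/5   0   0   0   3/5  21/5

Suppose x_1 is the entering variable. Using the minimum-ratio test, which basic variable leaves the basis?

s1

Column x_1 entries and ratios — s1: (19/5)/(22/5) = 19/22; s2: -1/5 ≤ 0, skip; s3: (43/5)/(19/5) = 43/19; x_2: (7/5)/(1/5) = 7.
Smallest ratio is 19/22 in the row of s1, so s1 leaves.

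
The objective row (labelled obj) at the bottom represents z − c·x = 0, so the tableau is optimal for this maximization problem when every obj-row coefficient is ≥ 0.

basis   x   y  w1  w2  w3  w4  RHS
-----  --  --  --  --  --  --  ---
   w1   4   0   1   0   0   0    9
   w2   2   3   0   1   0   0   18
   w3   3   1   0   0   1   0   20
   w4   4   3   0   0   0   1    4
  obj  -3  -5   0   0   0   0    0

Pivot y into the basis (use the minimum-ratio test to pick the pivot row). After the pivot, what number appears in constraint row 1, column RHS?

9

Ratio test on column y — row 1: entry 0 ≤ 0; row 2: 18/3 = 6; row 3: 20/1 = 20; row 4: 4/3 = 4/3. Minimum is 4/3 at row 4 (w4 leaves); pivot element 3.
Divide row 4 by 3; eliminate column y from the other rows.
Row 1 update in column RHS: 9 − 0·(4/3) = 9.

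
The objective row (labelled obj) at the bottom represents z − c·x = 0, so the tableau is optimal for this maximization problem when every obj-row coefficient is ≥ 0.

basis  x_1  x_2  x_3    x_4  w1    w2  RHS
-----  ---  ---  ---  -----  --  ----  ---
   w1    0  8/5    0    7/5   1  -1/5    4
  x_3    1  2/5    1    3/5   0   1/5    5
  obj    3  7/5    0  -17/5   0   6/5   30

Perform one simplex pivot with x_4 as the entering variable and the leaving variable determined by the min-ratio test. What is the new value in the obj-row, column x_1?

Ratio test on column x_4 — row 1: 4/(7/5) = 20/7; row 2: 5/(3/5) = 25/3. Minimum is 20/7 at row 1 (w1 leaves); pivot element 7/5.
Divide row 1 by 7/5; eliminate column x_4 from the other rows.
obj-row update in column x_1: 3 − (-17/5)·0 = 3.

3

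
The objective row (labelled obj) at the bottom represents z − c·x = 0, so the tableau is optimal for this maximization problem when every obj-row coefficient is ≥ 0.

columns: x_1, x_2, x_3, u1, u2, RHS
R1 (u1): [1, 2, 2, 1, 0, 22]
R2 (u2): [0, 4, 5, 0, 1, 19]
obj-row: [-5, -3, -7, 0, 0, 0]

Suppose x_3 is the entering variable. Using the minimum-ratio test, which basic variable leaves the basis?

Column x_3 entries and ratios — u1: 22/2 = 11; u2: 19/5 = 19/5.
Smallest ratio is 19/5 in the row of u2, so u2 leaves.

u2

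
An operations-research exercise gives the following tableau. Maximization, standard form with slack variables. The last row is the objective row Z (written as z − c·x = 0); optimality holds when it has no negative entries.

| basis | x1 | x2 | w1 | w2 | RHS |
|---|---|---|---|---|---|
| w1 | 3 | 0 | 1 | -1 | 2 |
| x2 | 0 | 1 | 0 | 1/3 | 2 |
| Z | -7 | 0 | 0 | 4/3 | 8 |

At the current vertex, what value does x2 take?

x2 is basic (row 2); its value is the RHS of that row, 2.

2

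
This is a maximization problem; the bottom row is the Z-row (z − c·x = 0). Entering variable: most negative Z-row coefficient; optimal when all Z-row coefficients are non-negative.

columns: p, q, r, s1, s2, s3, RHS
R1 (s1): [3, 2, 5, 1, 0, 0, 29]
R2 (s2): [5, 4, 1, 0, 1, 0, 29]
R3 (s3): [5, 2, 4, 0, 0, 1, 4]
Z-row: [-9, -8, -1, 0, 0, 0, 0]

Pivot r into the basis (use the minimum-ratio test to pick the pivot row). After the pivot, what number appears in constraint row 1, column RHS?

Ratio test on column r — row 1: 29/5 = 29/5; row 2: 29/1 = 29; row 3: 4/4 = 1. Minimum is 1 at row 3 (s3 leaves); pivot element 4.
Divide row 3 by 4; eliminate column r from the other rows.
Row 1 update in column RHS: 29 − 5·1 = 24.

24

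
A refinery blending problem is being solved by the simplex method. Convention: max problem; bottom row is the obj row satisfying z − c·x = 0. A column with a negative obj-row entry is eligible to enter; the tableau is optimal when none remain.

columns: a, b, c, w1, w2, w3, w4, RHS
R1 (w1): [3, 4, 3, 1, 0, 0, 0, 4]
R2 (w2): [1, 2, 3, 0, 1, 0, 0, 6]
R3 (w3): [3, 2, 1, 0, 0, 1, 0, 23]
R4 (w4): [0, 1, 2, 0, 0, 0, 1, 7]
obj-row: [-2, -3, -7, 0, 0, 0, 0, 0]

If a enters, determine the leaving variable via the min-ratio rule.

w1

Column a entries and ratios — w1: 4/3 = 4/3; w2: 6/1 = 6; w3: 23/3 = 23/3; w4: 0 ≤ 0, skip.
Smallest ratio is 4/3 in the row of w1, so w1 leaves.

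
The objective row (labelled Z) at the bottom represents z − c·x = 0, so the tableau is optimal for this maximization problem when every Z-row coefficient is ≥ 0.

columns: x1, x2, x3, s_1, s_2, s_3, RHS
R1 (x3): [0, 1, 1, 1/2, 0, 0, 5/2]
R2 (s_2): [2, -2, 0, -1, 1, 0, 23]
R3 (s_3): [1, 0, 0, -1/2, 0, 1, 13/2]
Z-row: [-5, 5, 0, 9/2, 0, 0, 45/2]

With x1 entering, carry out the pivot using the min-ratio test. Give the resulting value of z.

55

Ratio test on column x1 — row 1: entry 0 ≤ 0; row 2: 23/2 = 23/2; row 3: (13/2)/1 = 13/2. Minimum is 13/2 at row 3 (s_3 leaves); pivot element 1.
Pivot on row 3; the Z-row RHS becomes 45/2 − (-5)·(13/2) = 55.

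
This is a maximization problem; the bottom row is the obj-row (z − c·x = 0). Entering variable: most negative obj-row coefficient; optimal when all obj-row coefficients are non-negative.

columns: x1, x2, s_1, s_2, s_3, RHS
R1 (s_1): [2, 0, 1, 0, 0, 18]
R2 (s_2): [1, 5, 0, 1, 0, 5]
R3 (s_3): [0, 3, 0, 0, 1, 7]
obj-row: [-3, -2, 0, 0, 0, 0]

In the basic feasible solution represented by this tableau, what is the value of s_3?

s_3 is basic (row 3); its value is the RHS of that row, 7.

7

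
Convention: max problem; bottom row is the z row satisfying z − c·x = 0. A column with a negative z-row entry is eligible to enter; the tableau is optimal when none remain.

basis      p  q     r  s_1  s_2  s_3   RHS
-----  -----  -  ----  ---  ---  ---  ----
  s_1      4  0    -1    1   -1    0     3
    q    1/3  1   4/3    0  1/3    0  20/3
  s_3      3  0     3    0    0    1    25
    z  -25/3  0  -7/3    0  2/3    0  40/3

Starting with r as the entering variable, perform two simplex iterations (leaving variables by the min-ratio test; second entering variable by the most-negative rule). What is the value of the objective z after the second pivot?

673/17

Ratio test on column r — row 1: entry -1 ≤ 0; row 2: (20/3)/(4/3) = 5; row 3: 25/3 = 25/3. Minimum is 5 at row 2 (q leaves); pivot element 4/3.
Pivot on row 2; the z-row RHS becomes 40/3 − (-7/3)·5 = 25.
Next entering variable (most negative z-row entry -31/4): p.
Ratio test on column p — row 1: 8/(17/4) = 32/17; row 2: 5/(1/4) = 20; row 3: 10/(9/4) = 40/9. Minimum is 32/17 at row 1 (s_1 leaves); pivot element 17/4.
After the second pivot the z-row RHS is 25 − (-31/4)·(32/17) = 673/17.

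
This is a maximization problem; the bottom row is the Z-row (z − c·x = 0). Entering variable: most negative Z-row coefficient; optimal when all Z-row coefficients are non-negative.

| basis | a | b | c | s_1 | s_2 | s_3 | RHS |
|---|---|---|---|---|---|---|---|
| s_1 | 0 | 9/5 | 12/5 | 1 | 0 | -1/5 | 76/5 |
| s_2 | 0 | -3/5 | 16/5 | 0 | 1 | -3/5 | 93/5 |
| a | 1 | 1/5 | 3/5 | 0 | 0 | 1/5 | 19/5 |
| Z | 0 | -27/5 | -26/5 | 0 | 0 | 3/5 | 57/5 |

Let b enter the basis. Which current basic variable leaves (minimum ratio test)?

Column b entries and ratios — s_1: (76/5)/(9/5) = 76/9; s_2: -3/5 ≤ 0, skip; a: (19/5)/(1/5) = 19.
Smallest ratio is 76/9 in the row of s_1, so s_1 leaves.

s_1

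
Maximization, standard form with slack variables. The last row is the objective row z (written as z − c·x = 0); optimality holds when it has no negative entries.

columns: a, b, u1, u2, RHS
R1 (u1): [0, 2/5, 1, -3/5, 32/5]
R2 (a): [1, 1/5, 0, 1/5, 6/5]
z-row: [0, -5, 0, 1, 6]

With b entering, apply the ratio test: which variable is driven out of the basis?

Column b entries and ratios — u1: (32/5)/(2/5) = 16; a: (6/5)/(1/5) = 6.
Smallest ratio is 6 in the row of a, so a leaves.

a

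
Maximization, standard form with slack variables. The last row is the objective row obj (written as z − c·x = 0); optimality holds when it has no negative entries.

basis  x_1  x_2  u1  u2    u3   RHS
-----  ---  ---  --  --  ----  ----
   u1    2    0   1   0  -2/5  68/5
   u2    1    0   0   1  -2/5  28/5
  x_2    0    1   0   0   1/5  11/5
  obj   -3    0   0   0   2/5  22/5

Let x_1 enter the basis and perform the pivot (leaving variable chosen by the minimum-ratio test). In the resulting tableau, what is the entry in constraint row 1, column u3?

2/5

Ratio test on column x_1 — row 1: (68/5)/2 = 34/5; row 2: (28/5)/1 = 28/5; row 3: entry 0 ≤ 0. Minimum is 28/5 at row 2 (u2 leaves); pivot element 1.
Divide row 2 by 1; eliminate column x_1 from the other rows.
Row 1 update in column u3: -2/5 − 2·(-2/5) = 2/5.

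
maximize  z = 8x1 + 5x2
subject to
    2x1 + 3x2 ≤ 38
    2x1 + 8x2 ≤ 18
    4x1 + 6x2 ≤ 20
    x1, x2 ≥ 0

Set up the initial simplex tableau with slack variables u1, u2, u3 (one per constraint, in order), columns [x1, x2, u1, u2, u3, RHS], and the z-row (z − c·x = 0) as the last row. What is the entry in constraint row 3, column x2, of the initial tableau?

6

Constraint 3 has coefficient 6 on x2.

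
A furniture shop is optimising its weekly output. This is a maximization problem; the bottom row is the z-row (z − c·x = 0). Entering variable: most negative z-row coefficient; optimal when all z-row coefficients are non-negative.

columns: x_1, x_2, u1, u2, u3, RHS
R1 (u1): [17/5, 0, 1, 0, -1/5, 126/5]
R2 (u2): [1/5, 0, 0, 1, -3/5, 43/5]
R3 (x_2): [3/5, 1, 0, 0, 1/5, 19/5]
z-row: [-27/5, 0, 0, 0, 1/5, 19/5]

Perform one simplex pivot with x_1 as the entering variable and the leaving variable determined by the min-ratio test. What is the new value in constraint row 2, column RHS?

22/3

Ratio test on column x_1 — row 1: (126/5)/(17/5) = 126/17; row 2: (43/5)/(1/5) = 43; row 3: (19/5)/(3/5) = 19/3. Minimum is 19/3 at row 3 (x_2 leaves); pivot element 3/5.
Divide row 3 by 3/5; eliminate column x_1 from the other rows.
Row 2 update in column RHS: 43/5 − (1/5)·(19/3) = 22/3.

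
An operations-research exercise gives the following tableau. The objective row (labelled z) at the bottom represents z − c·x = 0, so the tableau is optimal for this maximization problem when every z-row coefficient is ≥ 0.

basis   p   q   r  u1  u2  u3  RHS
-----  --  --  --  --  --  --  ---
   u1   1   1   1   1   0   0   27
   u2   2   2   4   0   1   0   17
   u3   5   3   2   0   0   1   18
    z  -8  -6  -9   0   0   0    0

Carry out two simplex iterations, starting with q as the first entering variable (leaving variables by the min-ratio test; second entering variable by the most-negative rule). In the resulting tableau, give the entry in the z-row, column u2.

Ratio test on column q — row 1: 27/1 = 27; row 2: 17/2 = 17/2; row 3: 18/3 = 6. Minimum is 6 at row 3 (u3 leaves); pivot element 3.
Divide row 3 by 3; eliminate column q from the other rows.
Second iteration: most negative z-row entry is -5 in column r, so r enters.
Ratio test on column r — row 1: 21/(1/3) = 63; row 2: 5/(8/3) = 15/8; row 3: 6/(2/3) = 9. Minimum is 15/8 at row 2 (u2 leaves); pivot element 8/3.
Divide row 2 by 8/3; eliminate column r from the other rows.
After both pivots, the entry at the z-row, column u2 is 15/8.

15/8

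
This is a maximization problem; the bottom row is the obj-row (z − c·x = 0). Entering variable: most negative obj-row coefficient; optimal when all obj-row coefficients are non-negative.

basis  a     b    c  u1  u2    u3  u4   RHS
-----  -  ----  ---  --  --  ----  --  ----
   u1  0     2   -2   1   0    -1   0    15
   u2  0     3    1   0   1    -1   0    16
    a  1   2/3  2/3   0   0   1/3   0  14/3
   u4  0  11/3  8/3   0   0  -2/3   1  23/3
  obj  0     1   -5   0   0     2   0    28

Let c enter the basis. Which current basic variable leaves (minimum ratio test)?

Column c entries and ratios — u1: -2 ≤ 0, skip; u2: 16/1 = 16; a: (14/3)/(2/3) = 7; u4: (23/3)/(8/3) = 23/8.
Smallest ratio is 23/8 in the row of u4, so u4 leaves.

u4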